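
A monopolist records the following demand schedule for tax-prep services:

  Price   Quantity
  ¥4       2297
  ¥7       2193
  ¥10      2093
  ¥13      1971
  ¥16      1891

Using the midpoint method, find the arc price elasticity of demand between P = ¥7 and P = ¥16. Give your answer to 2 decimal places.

-0.19

At P = 7, Q = 2193; at P = 16, Q = 1891.
ΔQ = -302, ΔP = 9. Midpoints: P̄ = 11.50, Q̄ = 2042.0.
ε = (ΔQ/ΔP)(P̄/Q̄) = (-302/9)(11.50/2042.0).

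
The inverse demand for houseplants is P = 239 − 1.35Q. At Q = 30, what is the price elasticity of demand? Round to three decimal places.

At Q = 30, P = 239 − 1.35(30) = 198.50.
dP/dQ = −1.35, so dQ/dP = 1/(−1.35) = -0.741.
ε = (dQ/dP)(P/Q) = (-0.741)(198.50/30).

-4.901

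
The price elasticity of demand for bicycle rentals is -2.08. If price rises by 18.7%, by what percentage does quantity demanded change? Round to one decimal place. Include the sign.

-38.9%

%ΔQ ≈ ε × %ΔP = (-2.08)(18.7%) = -38.90%.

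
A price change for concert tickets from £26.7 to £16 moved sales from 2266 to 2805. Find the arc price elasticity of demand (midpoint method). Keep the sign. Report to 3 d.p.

-0.424

ΔQ = 2805 − 2266 = 539; ΔP = 16 − 26.7 = -10.7.
Midpoints: P̄ = 21.35, Q̄ = 2535.5.
ε = (ΔQ/ΔP)(P̄/Q̄) = (539/-10.7)(21.35/2535.5).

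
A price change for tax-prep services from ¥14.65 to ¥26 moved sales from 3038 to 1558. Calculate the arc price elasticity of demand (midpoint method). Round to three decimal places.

ΔQ = 1558 − 3038 = -1480; ΔP = 26 − 14.65 = 11.35.
Midpoints: P̄ = 20.32, Q̄ = 2298.0.
ε = (ΔQ/ΔP)(P̄/Q̄) = (-1480/11.35)(20.32/2298.0).

-1.153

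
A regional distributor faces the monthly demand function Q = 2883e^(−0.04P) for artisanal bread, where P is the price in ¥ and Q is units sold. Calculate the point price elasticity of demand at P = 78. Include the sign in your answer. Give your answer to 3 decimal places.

At P = 78, Q = 127.305.
dQ/dP = −0.04·2883e^(−0.04P) = −0.04Q = -5.092.
ε = (dQ/dP)(P/Q) = (-5.092)(78/127.305).
|ε| > 1, so demand is elastic at this price.

-3.120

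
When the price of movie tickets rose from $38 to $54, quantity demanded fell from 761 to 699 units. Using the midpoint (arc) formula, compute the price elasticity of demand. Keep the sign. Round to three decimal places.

ΔQ = 699 − 761 = -62; ΔP = 54 − 38 = 16.
Midpoints: P̄ = 46.00, Q̄ = 730.0.
ε = (ΔQ/ΔP)(P̄/Q̄) = (-62/16)(46.00/730.0).

-0.244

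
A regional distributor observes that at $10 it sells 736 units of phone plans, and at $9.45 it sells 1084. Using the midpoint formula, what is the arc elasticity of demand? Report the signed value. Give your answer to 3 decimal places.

-6.762

ΔQ = 1084 − 736 = 348; ΔP = 9.45 − 10 = -0.55.
Midpoints: P̄ = 9.72, Q̄ = 910.0.
ε = (ΔQ/ΔP)(P̄/Q̄) = (348/-0.55)(9.72/910.0).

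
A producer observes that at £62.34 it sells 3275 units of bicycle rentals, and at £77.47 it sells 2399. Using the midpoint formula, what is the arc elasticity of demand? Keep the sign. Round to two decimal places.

ΔQ = 2399 − 3275 = -876; ΔP = 77.47 − 62.34 = 15.13.
Midpoints: P̄ = 69.91, Q̄ = 2837.0.
ε = (ΔQ/ΔP)(P̄/Q̄) = (-876/15.13)(69.91/2837.0).

-1.43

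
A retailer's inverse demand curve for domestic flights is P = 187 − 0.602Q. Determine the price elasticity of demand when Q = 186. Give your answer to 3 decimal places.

At Q = 186, P = 187 − 0.602(186) = 75.03.
dP/dQ = −0.602, so dQ/dP = 1/(−0.602) = -1.661.
ε = (dQ/dP)(P/Q) = (-1.661)(75.03/186).

-0.670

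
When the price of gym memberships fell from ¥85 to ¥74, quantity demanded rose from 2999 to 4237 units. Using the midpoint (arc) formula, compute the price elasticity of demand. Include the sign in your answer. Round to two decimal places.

ΔQ = 4237 − 2999 = 1238; ΔP = 74 − 85 = -11.
Midpoints: P̄ = 79.50, Q̄ = 3618.0.
ε = (ΔQ/ΔP)(P̄/Q̄) = (1238/-11)(79.50/3618.0).

-2.47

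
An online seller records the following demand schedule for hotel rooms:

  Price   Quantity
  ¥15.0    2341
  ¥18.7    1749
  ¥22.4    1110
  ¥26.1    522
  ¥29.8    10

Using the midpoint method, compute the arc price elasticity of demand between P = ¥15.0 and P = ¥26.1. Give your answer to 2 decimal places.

-2.35

At P = 15.0, Q = 2341; at P = 26.1, Q = 522.
ΔQ = -1819, ΔP = 11.1. Midpoints: P̄ = 20.55, Q̄ = 1431.5.
ε = (ΔQ/ΔP)(P̄/Q̄) = (-1819/11.1)(20.55/1431.5).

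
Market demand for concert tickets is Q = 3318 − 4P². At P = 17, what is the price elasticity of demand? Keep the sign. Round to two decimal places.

-1.07

At P = 17, Q = 2162.
dQ/dP = −8P = -136.
ε = (dQ/dP)(P/Q) = (-136)(17/2162).
|ε| > 1, so demand is elastic at this price.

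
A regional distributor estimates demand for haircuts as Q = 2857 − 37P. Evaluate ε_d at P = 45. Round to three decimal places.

-1.397

At P = 45, Q = 1192.
dQ/dP = −37.
ε = (dQ/dP)(P/Q) = (-37)(45/1192).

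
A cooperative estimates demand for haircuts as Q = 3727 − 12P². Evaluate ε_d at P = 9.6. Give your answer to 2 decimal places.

-0.84

At P = 9.6, Q = 2621.080.
dQ/dP = −24P = -230.400.
ε = (dQ/dP)(P/Q) = (-230.400)(9.6/2621.080).
|ε| < 1, so demand is inelastic at this price.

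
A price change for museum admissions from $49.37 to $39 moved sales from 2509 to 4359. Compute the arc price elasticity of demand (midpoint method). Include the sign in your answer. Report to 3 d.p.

-2.295

ΔQ = 4359 − 2509 = 1850; ΔP = 39 − 49.37 = -10.37.
Midpoints: P̄ = 44.19, Q̄ = 3434.0.
ε = (ΔQ/ΔP)(P̄/Q̄) = (1850/-10.37)(44.19/3434.0).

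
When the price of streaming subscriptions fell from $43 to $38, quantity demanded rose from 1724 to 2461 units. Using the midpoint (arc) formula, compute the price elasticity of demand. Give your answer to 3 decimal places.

-2.853

ΔQ = 2461 − 1724 = 737; ΔP = 38 − 43 = -5.
Midpoints: P̄ = 40.50, Q̄ = 2092.5.
ε = (ΔQ/ΔP)(P̄/Q̄) = (737/-5)(40.50/2092.5).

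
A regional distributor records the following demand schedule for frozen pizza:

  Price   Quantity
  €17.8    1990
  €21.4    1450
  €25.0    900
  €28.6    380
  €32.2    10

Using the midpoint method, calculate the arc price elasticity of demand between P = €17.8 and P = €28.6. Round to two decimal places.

-2.92

At P = 17.8, Q = 1990; at P = 28.6, Q = 380.
ΔQ = -1610, ΔP = 10.8. Midpoints: P̄ = 23.20, Q̄ = 1185.0.
ε = (ΔQ/ΔP)(P̄/Q̄) = (-1610/10.8)(23.20/1185.0).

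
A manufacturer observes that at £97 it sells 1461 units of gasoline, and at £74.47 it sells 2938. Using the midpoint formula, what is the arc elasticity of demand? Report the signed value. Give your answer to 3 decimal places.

ΔQ = 2938 − 1461 = 1477; ΔP = 74.47 − 97 = -22.53.
Midpoints: P̄ = 85.73, Q̄ = 2199.5.
ε = (ΔQ/ΔP)(P̄/Q̄) = (1477/-22.53)(85.73/2199.5).

-2.555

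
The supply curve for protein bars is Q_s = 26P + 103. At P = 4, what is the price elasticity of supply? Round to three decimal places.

0.502

At P = 4, Q_s = 207.
dQ_s/dP = 26.
ε_s = (dQ_s/dP)(P/Q_s) = (26)(4/207).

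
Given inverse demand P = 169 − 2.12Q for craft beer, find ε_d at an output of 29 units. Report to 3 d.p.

At Q = 29, P = 169 − 2.12(29) = 107.52.
dP/dQ = −2.12, so dQ/dP = 1/(−2.12) = -0.472.
ε = (dQ/dP)(P/Q) = (-0.472)(107.52/29).

-1.749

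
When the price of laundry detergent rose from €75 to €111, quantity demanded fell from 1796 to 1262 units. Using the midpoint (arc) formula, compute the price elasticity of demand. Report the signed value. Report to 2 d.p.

-0.90

ΔQ = 1262 − 1796 = -534; ΔP = 111 − 75 = 36.
Midpoints: P̄ = 93.00, Q̄ = 1529.0.
ε = (ΔQ/ΔP)(P̄/Q̄) = (-534/36)(93.00/1529.0).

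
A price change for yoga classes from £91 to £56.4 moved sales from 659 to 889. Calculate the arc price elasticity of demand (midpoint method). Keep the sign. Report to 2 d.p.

-0.63

ΔQ = 889 − 659 = 230; ΔP = 56.4 − 91 = -34.6.
Midpoints: P̄ = 73.70, Q̄ = 774.0.
ε = (ΔQ/ΔP)(P̄/Q̄) = (230/-34.6)(73.70/774.0).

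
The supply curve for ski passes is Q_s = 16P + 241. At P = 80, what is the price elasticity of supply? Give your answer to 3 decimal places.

0.842

At P = 80, Q_s = 1521.
dQ_s/dP = 16.
ε_s = (dQ_s/dP)(P/Q_s) = (16)(80/1521).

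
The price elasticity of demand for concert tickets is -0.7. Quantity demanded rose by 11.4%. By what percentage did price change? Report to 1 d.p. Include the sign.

-16.3%

%ΔP ≈ %ΔQ / ε = (11.4%)/(-0.7) = -16.29%.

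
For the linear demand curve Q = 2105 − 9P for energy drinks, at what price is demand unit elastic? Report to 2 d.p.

116.94

For linear demand Q = a − bP, ε = −bP/(a − bP). |ε| = 1 when bP = a − bP, i.e. P = a/(2b).
P = 2105/(2·9) = 2105/18 = 116.9444.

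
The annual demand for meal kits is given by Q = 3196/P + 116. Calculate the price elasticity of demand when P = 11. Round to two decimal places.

At P = 11, Q = 406.545.
dQ/dP = −3196/P² = -26.413.
ε = (dQ/dP)(P/Q) = (-26.413)(11/406.545).

-0.71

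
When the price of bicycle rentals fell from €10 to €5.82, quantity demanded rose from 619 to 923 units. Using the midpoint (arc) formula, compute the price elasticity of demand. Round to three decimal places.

-0.746

ΔQ = 923 − 619 = 304; ΔP = 5.82 − 10 = -4.18.
Midpoints: P̄ = 7.91, Q̄ = 771.0.
ε = (ΔQ/ΔP)(P̄/Q̄) = (304/-4.18)(7.91/771.0).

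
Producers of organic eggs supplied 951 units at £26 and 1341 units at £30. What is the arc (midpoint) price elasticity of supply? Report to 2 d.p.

ΔQ = 1341 − 951 = 390; ΔP = 30 − 26 = 4.
Midpoints: P̄ = 28.00, Q̄ = 1146.0.
ε_s = (ΔQ/ΔP)(P̄/Q̄) = (390/4)(28.00/1146.0).

2.38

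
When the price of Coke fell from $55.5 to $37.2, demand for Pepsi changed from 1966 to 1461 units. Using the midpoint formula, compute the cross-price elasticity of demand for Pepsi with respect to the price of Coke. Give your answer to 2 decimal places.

0.75

ΔQ_x = 1461 − 1966 = -505; ΔP_y = 37.2 − 55.5 = -18.3.
Midpoints: P̄_y = 46.35, Q̄_x = 1713.5.
ε_xy = (ΔQ_x/ΔP_y)(P̄_y/Q̄_x) = (-505/-18.3)(46.35/1713.5).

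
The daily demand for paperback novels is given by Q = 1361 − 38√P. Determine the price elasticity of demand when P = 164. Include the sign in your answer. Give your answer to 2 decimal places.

-0.28

At P = 164, Q = 874.363.
dQ/dP = −38/(2√P) = -1.484.
ε = (dQ/dP)(P/Q) = (-1.484)(164/874.363).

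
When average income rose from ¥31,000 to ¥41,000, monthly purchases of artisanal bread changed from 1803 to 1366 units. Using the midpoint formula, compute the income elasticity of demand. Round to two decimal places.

ΔQ = -437, ΔI = 10000. Midpoints: Ī = 36,000, Q̄ = 1584.5.
ε_I = (ΔQ/ΔI)(Ī/Q̄) = (-437/10000)(36000/1584.5).

-0.99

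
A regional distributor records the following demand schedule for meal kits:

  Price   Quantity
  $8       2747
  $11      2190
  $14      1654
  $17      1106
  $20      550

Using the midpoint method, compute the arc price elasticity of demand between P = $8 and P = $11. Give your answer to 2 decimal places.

At P = 8, Q = 2747; at P = 11, Q = 2190.
ΔQ = -557, ΔP = 3. Midpoints: P̄ = 9.50, Q̄ = 2468.5.
ε = (ΔQ/ΔP)(P̄/Q̄) = (-557/3)(9.50/2468.5).

-0.71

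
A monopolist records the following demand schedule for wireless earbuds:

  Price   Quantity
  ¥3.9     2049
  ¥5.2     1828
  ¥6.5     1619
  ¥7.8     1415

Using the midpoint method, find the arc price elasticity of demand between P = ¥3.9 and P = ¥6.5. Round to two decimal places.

At P = 3.9, Q = 2049; at P = 6.5, Q = 1619.
ΔQ = -430, ΔP = 2.6. Midpoints: P̄ = 5.20, Q̄ = 1834.0.
ε = (ΔQ/ΔP)(P̄/Q̄) = (-430/2.6)(5.20/1834.0).

-0.47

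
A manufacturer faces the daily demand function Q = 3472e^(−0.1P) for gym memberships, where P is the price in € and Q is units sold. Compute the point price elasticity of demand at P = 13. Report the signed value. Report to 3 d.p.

-1.300

At P = 13, Q = 946.230.
dQ/dP = −0.1·3472e^(−0.1P) = −0.1Q = -94.623.
ε = (dQ/dP)(P/Q) = (-94.623)(13/946.230).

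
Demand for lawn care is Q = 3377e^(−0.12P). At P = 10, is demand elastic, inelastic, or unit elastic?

elastic

Q = 1017.133, dQ/dP = -122.056.
ε = (dQ/dP)(P/Q) ≈ -1.200.
|ε| = 1.20 > 1.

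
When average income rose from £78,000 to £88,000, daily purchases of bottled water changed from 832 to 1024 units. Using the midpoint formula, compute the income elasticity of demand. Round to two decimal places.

1.72

ΔQ = 192, ΔI = 10000. Midpoints: Ī = 83,000, Q̄ = 928.0.
ε_I = (ΔQ/ΔI)(Ī/Q̄) = (192/10000)(83000/928.0).
ε_I > 0, so the good is normal.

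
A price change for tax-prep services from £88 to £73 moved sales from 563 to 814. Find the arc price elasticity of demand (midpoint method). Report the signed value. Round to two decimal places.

ΔQ = 814 − 563 = 251; ΔP = 73 − 88 = -15.
Midpoints: P̄ = 80.50, Q̄ = 688.5.
ε = (ΔQ/ΔP)(P̄/Q̄) = (251/-15)(80.50/688.5).

-1.96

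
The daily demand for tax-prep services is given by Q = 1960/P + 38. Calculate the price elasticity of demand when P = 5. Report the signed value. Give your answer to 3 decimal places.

At P = 5, Q = 430.
dQ/dP = −1960/P² = -78.400.
ε = (dQ/dP)(P/Q) = (-78.400)(5/430).

-0.912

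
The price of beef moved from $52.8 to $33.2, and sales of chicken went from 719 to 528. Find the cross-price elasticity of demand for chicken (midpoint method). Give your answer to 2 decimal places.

ΔQ_x = 528 − 719 = -191; ΔP_y = 33.2 − 52.8 = -19.6.
Midpoints: P̄_y = 43.00, Q̄_x = 623.5.
ε_xy = (ΔQ_x/ΔP_y)(P̄_y/Q̄_x) = (-191/-19.6)(43.00/623.5).

0.67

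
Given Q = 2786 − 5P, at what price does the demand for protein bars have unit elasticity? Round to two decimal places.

278.60

For linear demand Q = a − bP, ε = −bP/(a − bP). |ε| = 1 when bP = a − bP, i.e. P = a/(2b).
P = 2786/(2·5) = 2786/10 = 278.6000.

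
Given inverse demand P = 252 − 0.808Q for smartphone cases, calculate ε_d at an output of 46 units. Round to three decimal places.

At Q = 46, P = 252 − 0.808(46) = 214.83.
dP/dQ = −0.808, so dQ/dP = 1/(−0.808) = -1.238.
ε = (dQ/dP)(P/Q) = (-1.238)(214.83/46).

-5.780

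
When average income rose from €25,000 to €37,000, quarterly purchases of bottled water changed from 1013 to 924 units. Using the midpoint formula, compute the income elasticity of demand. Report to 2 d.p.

-0.24

ΔQ = -89, ΔI = 12000. Midpoints: Ī = 31,000, Q̄ = 968.5.
ε_I = (ΔQ/ΔI)(Ī/Q̄) = (-89/12000)(31000/968.5).
ε_I < 0, so the good is inferior.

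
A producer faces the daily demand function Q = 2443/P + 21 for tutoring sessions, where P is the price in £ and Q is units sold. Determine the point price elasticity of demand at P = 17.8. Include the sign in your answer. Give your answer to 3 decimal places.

At P = 17.8, Q = 158.247.
dQ/dP = −2443/P² = -7.711.
ε = (dQ/dP)(P/Q) = (-7.711)(17.8/158.247).

-0.867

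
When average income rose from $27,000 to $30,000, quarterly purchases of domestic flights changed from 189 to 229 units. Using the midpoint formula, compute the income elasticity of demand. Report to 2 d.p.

1.82

ΔQ = 40, ΔI = 3000. Midpoints: Ī = 28,500, Q̄ = 209.0.
ε_I = (ΔQ/ΔI)(Ī/Q̄) = (40/3000)(28500/209.0).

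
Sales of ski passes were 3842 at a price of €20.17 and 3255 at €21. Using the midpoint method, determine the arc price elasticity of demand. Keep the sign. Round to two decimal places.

-4.10

ΔQ = 3255 − 3842 = -587; ΔP = 21 − 20.17 = 0.83.
Midpoints: P̄ = 20.59, Q̄ = 3548.5.
ε = (ΔQ/ΔP)(P̄/Q̄) = (-587/0.83)(20.59/3548.5).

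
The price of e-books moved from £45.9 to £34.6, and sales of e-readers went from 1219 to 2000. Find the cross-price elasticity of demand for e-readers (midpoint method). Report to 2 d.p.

-1.73

ΔQ_x = 2000 − 1219 = 781; ΔP_y = 34.6 − 45.9 = -11.3.
Midpoints: P̄_y = 40.25, Q̄_x = 1609.5.
ε_xy = (ΔQ_x/ΔP_y)(P̄_y/Q̄_x) = (781/-11.3)(40.25/1609.5).
ε_xy < 0, so the goods are complements.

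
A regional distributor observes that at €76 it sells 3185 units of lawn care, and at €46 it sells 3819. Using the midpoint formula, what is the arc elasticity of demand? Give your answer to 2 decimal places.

-0.37

ΔQ = 3819 − 3185 = 634; ΔP = 46 − 76 = -30.
Midpoints: P̄ = 61.00, Q̄ = 3502.0.
ε = (ΔQ/ΔP)(P̄/Q̄) = (634/-30)(61.00/3502.0).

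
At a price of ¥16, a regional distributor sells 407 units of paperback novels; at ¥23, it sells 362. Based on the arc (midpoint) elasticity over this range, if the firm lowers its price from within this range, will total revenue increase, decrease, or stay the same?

decrease

Arc ε = (-45/7)(19.50/384.5) ≈ -0.326.
|ε| = 0.33 < 1, so demand is inelastic. A price cut therefore reduces total revenue.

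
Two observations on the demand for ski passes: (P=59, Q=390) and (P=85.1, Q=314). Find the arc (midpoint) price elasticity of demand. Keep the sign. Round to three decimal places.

ΔQ = 314 − 390 = -76; ΔP = 85.1 − 59 = 26.1.
Midpoints: P̄ = 72.05, Q̄ = 352.0.
ε = (ΔQ/ΔP)(P̄/Q̄) = (-76/26.1)(72.05/352.0).

-0.596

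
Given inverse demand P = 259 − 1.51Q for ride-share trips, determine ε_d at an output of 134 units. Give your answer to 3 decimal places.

At Q = 134, P = 259 − 1.51(134) = 56.66.
dP/dQ = −1.51, so dQ/dP = 1/(−1.51) = -0.662.
ε = (dQ/dP)(P/Q) = (-0.662)(56.66/134).

-0.280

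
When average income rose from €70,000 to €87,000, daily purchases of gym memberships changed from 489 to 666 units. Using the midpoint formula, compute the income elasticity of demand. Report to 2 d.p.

1.42

ΔQ = 177, ΔI = 17000. Midpoints: Ī = 78,500, Q̄ = 577.5.
ε_I = (ΔQ/ΔI)(Ī/Q̄) = (177/17000)(78500/577.5).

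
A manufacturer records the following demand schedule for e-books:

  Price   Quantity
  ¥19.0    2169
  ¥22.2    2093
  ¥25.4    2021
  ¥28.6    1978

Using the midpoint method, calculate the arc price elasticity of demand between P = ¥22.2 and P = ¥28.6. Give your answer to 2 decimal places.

At P = 22.2, Q = 2093; at P = 28.6, Q = 1978.
ΔQ = -115, ΔP = 6.4. Midpoints: P̄ = 25.40, Q̄ = 2035.5.
ε = (ΔQ/ΔP)(P̄/Q̄) = (-115/6.4)(25.40/2035.5).

-0.22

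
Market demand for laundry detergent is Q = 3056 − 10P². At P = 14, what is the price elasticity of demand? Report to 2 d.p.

-3.58

At P = 14, Q = 1096.
dQ/dP = −20P = -280.
ε = (dQ/dP)(P/Q) = (-280)(14/1096).
|ε| > 1, so demand is elastic at this price.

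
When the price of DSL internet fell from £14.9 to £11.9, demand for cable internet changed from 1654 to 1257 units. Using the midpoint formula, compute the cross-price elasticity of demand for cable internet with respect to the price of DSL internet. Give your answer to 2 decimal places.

ΔQ_x = 1257 − 1654 = -397; ΔP_y = 11.9 − 14.9 = -3.
Midpoints: P̄_y = 13.40, Q̄_x = 1455.5.
ε_xy = (ΔQ_x/ΔP_y)(P̄_y/Q̄_x) = (-397/-3)(13.40/1455.5).

1.22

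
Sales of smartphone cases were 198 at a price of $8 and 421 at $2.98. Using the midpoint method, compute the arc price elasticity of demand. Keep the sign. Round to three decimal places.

ΔQ = 421 − 198 = 223; ΔP = 2.98 − 8 = -5.02.
Midpoints: P̄ = 5.49, Q̄ = 309.5.
ε = (ΔQ/ΔP)(P̄/Q̄) = (223/-5.02)(5.49/309.5).

-0.788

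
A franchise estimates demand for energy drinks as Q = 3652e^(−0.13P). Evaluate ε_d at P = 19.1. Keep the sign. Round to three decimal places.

At P = 19.1, Q = 304.914.
dQ/dP = −0.13·3652e^(−0.13P) = −0.13Q = -39.639.
ε = (dQ/dP)(P/Q) = (-39.639)(19.1/304.914).
|ε| > 1, so demand is elastic at this price.

-2.483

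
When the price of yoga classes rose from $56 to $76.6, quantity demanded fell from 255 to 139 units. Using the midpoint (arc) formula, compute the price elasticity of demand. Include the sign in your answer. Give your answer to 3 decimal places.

ΔQ = 139 − 255 = -116; ΔP = 76.6 − 56 = 20.6.
Midpoints: P̄ = 66.30, Q̄ = 197.0.
ε = (ΔQ/ΔP)(P̄/Q̄) = (-116/20.6)(66.30/197.0).

-1.895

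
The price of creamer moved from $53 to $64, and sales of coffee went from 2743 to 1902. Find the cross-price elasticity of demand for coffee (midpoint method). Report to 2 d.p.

-1.93

ΔQ_x = 1902 − 2743 = -841; ΔP_y = 64 − 53 = 11.
Midpoints: P̄_y = 58.50, Q̄_x = 2322.5.
ε_xy = (ΔQ_x/ΔP_y)(P̄_y/Q̄_x) = (-841/11)(58.50/2322.5).
ε_xy < 0, so the goods are complements.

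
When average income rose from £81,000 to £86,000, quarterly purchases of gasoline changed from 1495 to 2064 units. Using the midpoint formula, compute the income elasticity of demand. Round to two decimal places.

ΔQ = 569, ΔI = 5000. Midpoints: Ī = 83,500, Q̄ = 1779.5.
ε_I = (ΔQ/ΔI)(Ī/Q̄) = (569/5000)(83500/1779.5).

5.34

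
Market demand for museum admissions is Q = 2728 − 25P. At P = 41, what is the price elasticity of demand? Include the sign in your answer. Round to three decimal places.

-0.602

At P = 41, Q = 1703.
dQ/dP = −25.
ε = (dQ/dP)(P/Q) = (-25)(41/1703).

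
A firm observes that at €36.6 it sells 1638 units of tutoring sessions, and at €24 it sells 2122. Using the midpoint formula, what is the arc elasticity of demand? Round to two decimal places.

ΔQ = 2122 − 1638 = 484; ΔP = 24 − 36.6 = -12.6.
Midpoints: P̄ = 30.30, Q̄ = 1880.0.
ε = (ΔQ/ΔP)(P̄/Q̄) = (484/-12.6)(30.30/1880.0).

-0.62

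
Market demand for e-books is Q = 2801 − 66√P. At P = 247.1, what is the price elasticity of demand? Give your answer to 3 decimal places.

At P = 247.1, Q = 1763.519.
dQ/dP = −66/(2√P) = -2.099.
ε = (dQ/dP)(P/Q) = (-2.099)(247.1/1763.519).

-0.294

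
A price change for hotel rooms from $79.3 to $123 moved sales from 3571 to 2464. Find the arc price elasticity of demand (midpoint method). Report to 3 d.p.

-0.849

ΔQ = 2464 − 3571 = -1107; ΔP = 123 − 79.3 = 43.7.
Midpoints: P̄ = 101.15, Q̄ = 3017.5.
ε = (ΔQ/ΔP)(P̄/Q̄) = (-1107/43.7)(101.15/3017.5).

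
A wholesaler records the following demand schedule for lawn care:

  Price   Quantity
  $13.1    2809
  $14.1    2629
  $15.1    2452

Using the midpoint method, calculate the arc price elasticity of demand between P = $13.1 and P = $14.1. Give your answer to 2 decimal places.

At P = 13.1, Q = 2809; at P = 14.1, Q = 2629.
ΔQ = -180, ΔP = 1.0. Midpoints: P̄ = 13.60, Q̄ = 2719.0.
ε = (ΔQ/ΔP)(P̄/Q̄) = (-180/1.0)(13.60/2719.0).

-0.90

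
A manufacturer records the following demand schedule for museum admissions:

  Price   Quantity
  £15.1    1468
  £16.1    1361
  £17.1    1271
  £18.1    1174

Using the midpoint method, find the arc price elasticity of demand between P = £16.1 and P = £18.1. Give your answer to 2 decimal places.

At P = 16.1, Q = 1361; at P = 18.1, Q = 1174.
ΔQ = -187, ΔP = 2.0. Midpoints: P̄ = 17.10, Q̄ = 1267.5.
ε = (ΔQ/ΔP)(P̄/Q̄) = (-187/2.0)(17.10/1267.5).

-1.26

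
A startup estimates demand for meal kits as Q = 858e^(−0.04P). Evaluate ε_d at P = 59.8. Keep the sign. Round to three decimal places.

-2.392

At P = 59.8, Q = 78.461.
dQ/dP = −0.04·858e^(−0.04P) = −0.04Q = -3.138.
ε = (dQ/dP)(P/Q) = (-3.138)(59.8/78.461).
|ε| > 1, so demand is elastic at this price.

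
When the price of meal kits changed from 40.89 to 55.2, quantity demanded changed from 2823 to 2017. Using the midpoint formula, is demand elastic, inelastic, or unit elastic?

Arc ε ≈ -1.118.
|ε| = 1.12 > 1.

elastic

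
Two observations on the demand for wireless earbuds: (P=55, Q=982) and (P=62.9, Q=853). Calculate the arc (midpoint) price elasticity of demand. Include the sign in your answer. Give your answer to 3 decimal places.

ΔQ = 853 − 982 = -129; ΔP = 62.9 − 55 = 7.9.
Midpoints: P̄ = 58.95, Q̄ = 917.5.
ε = (ΔQ/ΔP)(P̄/Q̄) = (-129/7.9)(58.95/917.5).

-1.049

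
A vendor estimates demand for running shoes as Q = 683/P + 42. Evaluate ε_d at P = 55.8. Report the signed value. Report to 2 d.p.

-0.23

At P = 55.8, Q = 54.240.
dQ/dP = −683/P² = -0.219.
ε = (dQ/dP)(P/Q) = (-0.219)(55.8/54.240).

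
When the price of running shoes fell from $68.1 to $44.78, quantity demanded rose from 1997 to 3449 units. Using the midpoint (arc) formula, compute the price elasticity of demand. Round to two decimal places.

ΔQ = 3449 − 1997 = 1452; ΔP = 44.78 − 68.1 = -23.32.
Midpoints: P̄ = 56.44, Q̄ = 2723.0.
ε = (ΔQ/ΔP)(P̄/Q̄) = (1452/-23.32)(56.44/2723.0).

-1.29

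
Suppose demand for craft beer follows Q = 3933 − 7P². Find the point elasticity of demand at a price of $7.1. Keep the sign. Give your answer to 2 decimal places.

At P = 7.1, Q = 3580.130.
dQ/dP = −14P = -99.400.
ε = (dQ/dP)(P/Q) = (-99.400)(7.1/3580.130).

-0.20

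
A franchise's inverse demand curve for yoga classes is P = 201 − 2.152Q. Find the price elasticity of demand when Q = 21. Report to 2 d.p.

-3.45

At Q = 21, P = 201 − 2.152(21) = 155.81.
dP/dQ = −2.152, so dQ/dP = 1/(−2.152) = -0.465.
ε = (dQ/dP)(P/Q) = (-0.465)(155.81/21).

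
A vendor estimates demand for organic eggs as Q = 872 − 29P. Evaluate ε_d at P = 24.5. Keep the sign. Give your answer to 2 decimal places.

At P = 24.5, Q = 161.500.
dQ/dP = −29.
ε = (dQ/dP)(P/Q) = (-29)(24.5/161.500).
|ε| > 1, so demand is elastic at this price.

-4.40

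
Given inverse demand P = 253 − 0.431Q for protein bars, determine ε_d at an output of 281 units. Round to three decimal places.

At Q = 281, P = 253 − 0.431(281) = 131.89.
dP/dQ = −0.431, so dQ/dP = 1/(−0.431) = -2.320.
ε = (dQ/dP)(P/Q) = (-2.320)(131.89/281).

-1.089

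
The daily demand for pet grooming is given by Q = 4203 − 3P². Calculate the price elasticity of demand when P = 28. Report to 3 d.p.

At P = 28, Q = 1851.
dQ/dP = −6P = -168.
ε = (dQ/dP)(P/Q) = (-168)(28/1851).

-2.541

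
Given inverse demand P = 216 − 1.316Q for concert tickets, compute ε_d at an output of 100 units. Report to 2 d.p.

-0.64

At Q = 100, P = 216 − 1.316(100) = 84.40.
dP/dQ = −1.316, so dQ/dP = 1/(−1.316) = -0.760.
ε = (dQ/dP)(P/Q) = (-0.760)(84.40/100).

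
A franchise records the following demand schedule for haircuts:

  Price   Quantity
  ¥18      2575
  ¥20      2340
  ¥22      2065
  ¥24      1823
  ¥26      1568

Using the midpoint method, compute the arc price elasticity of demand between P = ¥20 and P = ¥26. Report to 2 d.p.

At P = 20, Q = 2340; at P = 26, Q = 1568.
ΔQ = -772, ΔP = 6. Midpoints: P̄ = 23.00, Q̄ = 1954.0.
ε = (ΔQ/ΔP)(P̄/Q̄) = (-772/6)(23.00/1954.0).

-1.51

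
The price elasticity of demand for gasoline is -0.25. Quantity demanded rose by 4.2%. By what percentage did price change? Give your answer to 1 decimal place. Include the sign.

%ΔP ≈ %ΔQ / ε = (4.2%)/(-0.25) = -16.80%.

-16.8%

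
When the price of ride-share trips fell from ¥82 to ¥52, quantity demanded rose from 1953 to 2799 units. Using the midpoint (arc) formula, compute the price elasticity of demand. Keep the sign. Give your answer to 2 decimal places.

ΔQ = 2799 − 1953 = 846; ΔP = 52 − 82 = -30.
Midpoints: P̄ = 67.00, Q̄ = 2376.0.
ε = (ΔQ/ΔP)(P̄/Q̄) = (846/-30)(67.00/2376.0).

-0.80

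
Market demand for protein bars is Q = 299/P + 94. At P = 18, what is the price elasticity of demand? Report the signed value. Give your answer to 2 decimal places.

-0.15

At P = 18, Q = 110.611.
dQ/dP = −299/P² = -0.923.
ε = (dQ/dP)(P/Q) = (-0.923)(18/110.611).
|ε| < 1, so demand is inelastic at this price.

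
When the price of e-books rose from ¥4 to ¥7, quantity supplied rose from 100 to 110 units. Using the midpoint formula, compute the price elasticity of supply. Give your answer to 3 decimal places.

0.175

ΔQ = 110 − 100 = 10; ΔP = 7 − 4 = 3.
Midpoints: P̄ = 5.50, Q̄ = 105.0.
ε_s = (ΔQ/ΔP)(P̄/Q̄) = (10/3)(5.50/105.0).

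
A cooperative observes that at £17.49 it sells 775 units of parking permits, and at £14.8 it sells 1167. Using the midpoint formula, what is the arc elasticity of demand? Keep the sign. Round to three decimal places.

ΔQ = 1167 − 775 = 392; ΔP = 14.8 − 17.49 = -2.69.
Midpoints: P̄ = 16.14, Q̄ = 971.0.
ε = (ΔQ/ΔP)(P̄/Q̄) = (392/-2.69)(16.14/971.0).

-2.423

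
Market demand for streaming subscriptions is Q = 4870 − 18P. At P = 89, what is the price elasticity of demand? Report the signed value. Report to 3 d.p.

-0.490

At P = 89, Q = 3268.
dQ/dP = −18.
ε = (dQ/dP)(P/Q) = (-18)(89/3268).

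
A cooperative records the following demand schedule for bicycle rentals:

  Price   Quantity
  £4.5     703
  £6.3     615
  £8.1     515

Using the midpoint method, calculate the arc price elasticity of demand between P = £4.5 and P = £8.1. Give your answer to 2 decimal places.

At P = 4.5, Q = 703; at P = 8.1, Q = 515.
ΔQ = -188, ΔP = 3.6. Midpoints: P̄ = 6.30, Q̄ = 609.0.
ε = (ΔQ/ΔP)(P̄/Q̄) = (-188/3.6)(6.30/609.0).

-0.54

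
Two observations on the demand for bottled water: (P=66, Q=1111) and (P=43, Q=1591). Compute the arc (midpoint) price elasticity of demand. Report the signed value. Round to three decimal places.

ΔQ = 1591 − 1111 = 480; ΔP = 43 − 66 = -23.
Midpoints: P̄ = 54.50, Q̄ = 1351.0.
ε = (ΔQ/ΔP)(P̄/Q̄) = (480/-23)(54.50/1351.0).

-0.842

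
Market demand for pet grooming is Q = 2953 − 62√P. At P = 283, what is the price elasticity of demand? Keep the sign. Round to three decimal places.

-0.273

At P = 283, Q = 1909.999.
dQ/dP = −62/(2√P) = -1.843.
ε = (dQ/dP)(P/Q) = (-1.843)(283/1909.999).
|ε| < 1, so demand is inelastic at this price.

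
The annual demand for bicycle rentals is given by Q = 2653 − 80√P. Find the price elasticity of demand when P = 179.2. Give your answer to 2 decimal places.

At P = 179.2, Q = 1582.075.
dQ/dP = −80/(2√P) = -2.988.
ε = (dQ/dP)(P/Q) = (-2.988)(179.2/1582.075).

-0.34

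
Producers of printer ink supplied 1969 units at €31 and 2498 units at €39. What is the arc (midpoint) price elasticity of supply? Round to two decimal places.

ΔQ = 2498 − 1969 = 529; ΔP = 39 − 31 = 8.
Midpoints: P̄ = 35.00, Q̄ = 2233.5.
ε_s = (ΔQ/ΔP)(P̄/Q̄) = (529/8)(35.00/2233.5).

1.04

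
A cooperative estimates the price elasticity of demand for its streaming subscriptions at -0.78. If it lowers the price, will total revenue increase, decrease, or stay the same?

|ε| = 0.78 < 1, so demand is inelastic. A price cut therefore reduces total revenue.

decrease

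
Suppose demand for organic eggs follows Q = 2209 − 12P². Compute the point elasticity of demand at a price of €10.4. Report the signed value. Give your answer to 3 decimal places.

-2.849

At P = 10.4, Q = 911.080.
dQ/dP = −24P = -249.600.
ε = (dQ/dP)(P/Q) = (-249.600)(10.4/911.080).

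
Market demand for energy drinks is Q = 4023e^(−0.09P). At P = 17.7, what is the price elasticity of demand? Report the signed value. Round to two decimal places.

-1.59

At P = 17.7, Q = 817.935.
dQ/dP = −0.09·4023e^(−0.09P) = −0.09Q = -73.614.
ε = (dQ/dP)(P/Q) = (-73.614)(17.7/817.935).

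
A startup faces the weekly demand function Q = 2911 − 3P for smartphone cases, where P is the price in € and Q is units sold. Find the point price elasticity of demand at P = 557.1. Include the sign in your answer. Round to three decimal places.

-1.348

At P = 557.1, Q = 1239.700.
dQ/dP = −3.
ε = (dQ/dP)(P/Q) = (-3)(557.1/1239.700).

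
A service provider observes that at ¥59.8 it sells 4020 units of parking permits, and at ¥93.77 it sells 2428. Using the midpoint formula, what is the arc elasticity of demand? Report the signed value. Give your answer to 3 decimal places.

ΔQ = 2428 − 4020 = -1592; ΔP = 93.77 − 59.8 = 33.97.
Midpoints: P̄ = 76.78, Q̄ = 3224.0.
ε = (ΔQ/ΔP)(P̄/Q̄) = (-1592/33.97)(76.78/3224.0).

-1.116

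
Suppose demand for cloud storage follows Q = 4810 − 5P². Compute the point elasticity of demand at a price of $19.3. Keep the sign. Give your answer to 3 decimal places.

-1.264

At P = 19.3, Q = 2947.550.
dQ/dP = −10P = -193.
ε = (dQ/dP)(P/Q) = (-193)(19.3/2947.550).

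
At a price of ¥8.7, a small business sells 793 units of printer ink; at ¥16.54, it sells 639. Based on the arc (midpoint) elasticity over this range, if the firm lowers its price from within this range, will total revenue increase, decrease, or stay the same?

Arc ε = (-154/7.84)(12.62/716.0) ≈ -0.346.
|ε| = 0.35 < 1, so demand is inelastic. A price cut therefore reduces total revenue.

decrease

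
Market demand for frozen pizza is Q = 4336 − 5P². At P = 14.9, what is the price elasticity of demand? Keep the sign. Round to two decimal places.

-0.69

At P = 14.9, Q = 3225.950.
dQ/dP = −10P = -149.
ε = (dQ/dP)(P/Q) = (-149)(14.9/3225.950).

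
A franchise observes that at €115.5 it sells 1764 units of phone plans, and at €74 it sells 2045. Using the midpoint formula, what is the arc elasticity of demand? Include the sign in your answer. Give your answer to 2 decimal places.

ΔQ = 2045 − 1764 = 281; ΔP = 74 − 115.5 = -41.5.
Midpoints: P̄ = 94.75, Q̄ = 1904.5.
ε = (ΔQ/ΔP)(P̄/Q̄) = (281/-41.5)(94.75/1904.5).

-0.34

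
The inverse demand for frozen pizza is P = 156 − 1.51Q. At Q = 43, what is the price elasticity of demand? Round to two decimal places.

At Q = 43, P = 156 − 1.51(43) = 91.07.
dP/dQ = −1.51, so dQ/dP = 1/(−1.51) = -0.662.
ε = (dQ/dP)(P/Q) = (-0.662)(91.07/43).

-1.40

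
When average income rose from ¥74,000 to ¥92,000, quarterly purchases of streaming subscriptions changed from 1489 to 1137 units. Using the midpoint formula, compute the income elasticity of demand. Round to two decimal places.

ΔQ = -352, ΔI = 18000. Midpoints: Ī = 83,000, Q̄ = 1313.0.
ε_I = (ΔQ/ΔI)(Ī/Q̄) = (-352/18000)(83000/1313.0).

-1.24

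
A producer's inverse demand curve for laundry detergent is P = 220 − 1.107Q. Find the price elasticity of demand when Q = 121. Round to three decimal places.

At Q = 121, P = 220 − 1.107(121) = 86.05.
dP/dQ = −1.107, so dQ/dP = 1/(−1.107) = -0.903.
ε = (dQ/dP)(P/Q) = (-0.903)(86.05/121).

-0.642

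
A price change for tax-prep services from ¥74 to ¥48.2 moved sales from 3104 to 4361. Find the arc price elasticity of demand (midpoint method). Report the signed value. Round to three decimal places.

ΔQ = 4361 − 3104 = 1257; ΔP = 48.2 − 74 = -25.8.
Midpoints: P̄ = 61.10, Q̄ = 3732.5.
ε = (ΔQ/ΔP)(P̄/Q̄) = (1257/-25.8)(61.10/3732.5).

-0.798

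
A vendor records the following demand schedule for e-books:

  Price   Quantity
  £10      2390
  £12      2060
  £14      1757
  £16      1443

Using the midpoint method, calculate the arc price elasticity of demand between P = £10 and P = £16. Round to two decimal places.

At P = 10, Q = 2390; at P = 16, Q = 1443.
ΔQ = -947, ΔP = 6. Midpoints: P̄ = 13.00, Q̄ = 1916.5.
ε = (ΔQ/ΔP)(P̄/Q̄) = (-947/6)(13.00/1916.5).

-1.07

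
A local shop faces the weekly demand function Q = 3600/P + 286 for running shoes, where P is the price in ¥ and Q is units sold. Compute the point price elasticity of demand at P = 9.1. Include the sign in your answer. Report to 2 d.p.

-0.58

At P = 9.1, Q = 681.604.
dQ/dP = −3600/P² = -43.473.
ε = (dQ/dP)(P/Q) = (-43.473)(9.1/681.604).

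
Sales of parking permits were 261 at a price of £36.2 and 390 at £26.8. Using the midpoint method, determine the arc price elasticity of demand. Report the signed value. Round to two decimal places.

ΔQ = 390 − 261 = 129; ΔP = 26.8 − 36.2 = -9.4.
Midpoints: P̄ = 31.50, Q̄ = 325.5.
ε = (ΔQ/ΔP)(P̄/Q̄) = (129/-9.4)(31.50/325.5).

-1.33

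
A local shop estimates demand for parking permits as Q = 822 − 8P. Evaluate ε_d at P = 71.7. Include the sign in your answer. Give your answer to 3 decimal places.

At P = 71.7, Q = 248.400.
dQ/dP = −8.
ε = (dQ/dP)(P/Q) = (-8)(71.7/248.400).
|ε| > 1, so demand is elastic at this price.

-2.309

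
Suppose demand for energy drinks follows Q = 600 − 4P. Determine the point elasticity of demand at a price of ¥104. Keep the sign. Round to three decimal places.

-2.261

At P = 104, Q = 184.
dQ/dP = −4.
ε = (dQ/dP)(P/Q) = (-4)(104/184).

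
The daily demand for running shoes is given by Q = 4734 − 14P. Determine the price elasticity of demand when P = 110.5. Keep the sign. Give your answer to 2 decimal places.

At P = 110.5, Q = 3187.
dQ/dP = −14.
ε = (dQ/dP)(P/Q) = (-14)(110.5/3187).
|ε| < 1, so demand is inelastic at this price.

-0.49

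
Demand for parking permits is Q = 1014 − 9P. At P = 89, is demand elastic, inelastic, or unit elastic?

Q = 213, dQ/dP = -9.
ε = (dQ/dP)(P/Q) ≈ -3.761.
|ε| = 3.76 > 1.

elastic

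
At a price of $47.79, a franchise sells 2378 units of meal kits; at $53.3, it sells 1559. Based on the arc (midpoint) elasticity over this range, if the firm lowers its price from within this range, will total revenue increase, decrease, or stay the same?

increase

Arc ε = (-819/5.51)(50.55/1968.5) ≈ -3.817.
|ε| = 3.82 > 1, so demand is elastic. A price cut therefore raises total revenue.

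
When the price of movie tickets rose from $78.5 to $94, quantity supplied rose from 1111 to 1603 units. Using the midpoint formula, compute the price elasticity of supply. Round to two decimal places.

2.02

ΔQ = 1603 − 1111 = 492; ΔP = 94 − 78.5 = 15.5.
Midpoints: P̄ = 86.25, Q̄ = 1357.0.
ε_s = (ΔQ/ΔP)(P̄/Q̄) = (492/15.5)(86.25/1357.0).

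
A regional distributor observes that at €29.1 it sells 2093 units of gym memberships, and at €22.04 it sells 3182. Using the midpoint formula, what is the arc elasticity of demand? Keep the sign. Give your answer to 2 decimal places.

-1.50

ΔQ = 3182 − 2093 = 1089; ΔP = 22.04 − 29.1 = -7.06.
Midpoints: P̄ = 25.57, Q̄ = 2637.5.
ε = (ΔQ/ΔP)(P̄/Q̄) = (1089/-7.06)(25.57/2637.5).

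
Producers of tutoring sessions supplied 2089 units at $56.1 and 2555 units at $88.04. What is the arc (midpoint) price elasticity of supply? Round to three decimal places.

ΔQ = 2555 − 2089 = 466; ΔP = 88.04 − 56.1 = 31.94.
Midpoints: P̄ = 72.07, Q̄ = 2322.0.
ε_s = (ΔQ/ΔP)(P̄/Q̄) = (466/31.94)(72.07/2322.0).

0.453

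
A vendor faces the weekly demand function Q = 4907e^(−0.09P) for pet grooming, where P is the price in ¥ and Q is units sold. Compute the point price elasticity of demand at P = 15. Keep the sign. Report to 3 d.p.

At P = 15, Q = 1272.092.
dQ/dP = −0.09·4907e^(−0.09P) = −0.09Q = -114.488.
ε = (dQ/dP)(P/Q) = (-114.488)(15/1272.092).

-1.350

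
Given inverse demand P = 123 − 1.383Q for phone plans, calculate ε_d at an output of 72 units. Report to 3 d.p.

-0.235

At Q = 72, P = 123 − 1.383(72) = 23.42.
dP/dQ = −1.383, so dQ/dP = 1/(−1.383) = -0.723.
ε = (dQ/dP)(P/Q) = (-0.723)(23.42/72).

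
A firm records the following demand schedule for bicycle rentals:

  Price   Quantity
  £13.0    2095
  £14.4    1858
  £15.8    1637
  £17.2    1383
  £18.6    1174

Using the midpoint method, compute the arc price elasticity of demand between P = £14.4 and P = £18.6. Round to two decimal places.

-1.77

At P = 14.4, Q = 1858; at P = 18.6, Q = 1174.
ΔQ = -684, ΔP = 4.2. Midpoints: P̄ = 16.50, Q̄ = 1516.0.
ε = (ΔQ/ΔP)(P̄/Q̄) = (-684/4.2)(16.50/1516.0).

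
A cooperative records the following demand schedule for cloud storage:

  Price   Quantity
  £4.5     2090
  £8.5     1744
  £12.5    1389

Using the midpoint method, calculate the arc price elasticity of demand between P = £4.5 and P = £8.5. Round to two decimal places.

At P = 4.5, Q = 2090; at P = 8.5, Q = 1744.
ΔQ = -346, ΔP = 4.0. Midpoints: P̄ = 6.50, Q̄ = 1917.0.
ε = (ΔQ/ΔP)(P̄/Q̄) = (-346/4.0)(6.50/1917.0).

-0.29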